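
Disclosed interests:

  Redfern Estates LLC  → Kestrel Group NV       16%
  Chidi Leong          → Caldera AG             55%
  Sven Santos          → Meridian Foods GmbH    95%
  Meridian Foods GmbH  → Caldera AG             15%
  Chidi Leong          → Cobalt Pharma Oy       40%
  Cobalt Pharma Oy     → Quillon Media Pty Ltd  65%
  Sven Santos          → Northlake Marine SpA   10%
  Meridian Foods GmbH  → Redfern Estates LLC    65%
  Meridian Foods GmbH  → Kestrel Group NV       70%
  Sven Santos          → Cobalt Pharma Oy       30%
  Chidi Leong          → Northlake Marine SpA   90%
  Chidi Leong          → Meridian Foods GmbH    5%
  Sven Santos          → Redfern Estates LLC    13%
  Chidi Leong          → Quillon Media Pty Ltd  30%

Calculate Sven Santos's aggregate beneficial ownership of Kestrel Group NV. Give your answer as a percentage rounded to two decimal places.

78.46%

Sven reaches Kestrel along 3 paths.
Via Redfern: 13% × 16% = 2.08%.
Via Meridian → Redfern: 95% × 65% × 16% = 9.88%.
Via Meridian: 95% × 70% = 66.5%.
Total: 2.08% + 9.88% + 66.5% = 78.46%.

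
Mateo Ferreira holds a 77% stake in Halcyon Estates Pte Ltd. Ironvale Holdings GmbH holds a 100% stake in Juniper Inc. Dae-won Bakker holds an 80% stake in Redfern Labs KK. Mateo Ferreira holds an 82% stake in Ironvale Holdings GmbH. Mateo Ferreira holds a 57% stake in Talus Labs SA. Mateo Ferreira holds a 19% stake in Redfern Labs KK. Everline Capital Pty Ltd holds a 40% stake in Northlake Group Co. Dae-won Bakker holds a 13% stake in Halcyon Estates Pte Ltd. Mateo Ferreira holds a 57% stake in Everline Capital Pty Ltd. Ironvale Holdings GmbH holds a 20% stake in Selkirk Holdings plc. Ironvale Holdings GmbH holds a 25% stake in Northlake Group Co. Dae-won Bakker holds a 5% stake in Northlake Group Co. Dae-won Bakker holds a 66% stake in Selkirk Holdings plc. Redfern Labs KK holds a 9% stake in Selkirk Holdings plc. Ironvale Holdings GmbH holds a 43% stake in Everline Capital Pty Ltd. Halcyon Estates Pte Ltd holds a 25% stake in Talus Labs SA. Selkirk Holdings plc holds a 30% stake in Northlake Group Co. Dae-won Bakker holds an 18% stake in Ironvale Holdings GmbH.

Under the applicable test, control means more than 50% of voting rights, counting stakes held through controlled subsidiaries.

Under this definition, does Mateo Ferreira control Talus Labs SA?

Mateo holds 77% of Halcyon, so Mateo controls Halcyon.
Halcyon and Mateo together hold 25% + 57% = 82% of Talus, so Mateo controls Talus.

Yes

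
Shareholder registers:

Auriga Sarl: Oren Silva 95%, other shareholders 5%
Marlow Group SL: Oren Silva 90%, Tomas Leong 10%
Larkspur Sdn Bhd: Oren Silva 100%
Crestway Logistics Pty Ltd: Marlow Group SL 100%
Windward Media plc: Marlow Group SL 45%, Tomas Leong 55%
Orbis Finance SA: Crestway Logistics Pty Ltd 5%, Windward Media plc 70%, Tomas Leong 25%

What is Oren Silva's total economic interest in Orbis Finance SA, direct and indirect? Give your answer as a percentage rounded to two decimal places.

Oren reaches Orbis along 2 paths.
Via Marlow → Crestway: 90% × 100% × 5% = 4.5%.
Via Marlow → Windward: 90% × 45% × 70% = 28.35%.
Total: 4.5% + 28.35% = 32.85%.

32.85%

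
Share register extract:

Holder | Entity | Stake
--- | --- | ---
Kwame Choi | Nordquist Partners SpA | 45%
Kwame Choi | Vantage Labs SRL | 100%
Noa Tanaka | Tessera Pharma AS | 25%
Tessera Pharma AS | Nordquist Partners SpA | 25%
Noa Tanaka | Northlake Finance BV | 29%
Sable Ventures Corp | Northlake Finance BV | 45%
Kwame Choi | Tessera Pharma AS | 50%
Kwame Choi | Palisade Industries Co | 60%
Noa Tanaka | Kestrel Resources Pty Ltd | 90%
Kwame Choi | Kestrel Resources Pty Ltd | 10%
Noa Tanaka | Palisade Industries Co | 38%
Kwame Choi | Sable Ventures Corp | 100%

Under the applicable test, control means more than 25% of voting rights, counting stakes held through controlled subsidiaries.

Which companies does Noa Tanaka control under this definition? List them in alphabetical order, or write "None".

Kestrel Resources Pty Ltd, Northlake Finance BV, Palisade Industries Co

Noa holds 90% of Kestrel, so Noa controls Kestrel.
Noa holds 29% of Northlake, so Noa controls Northlake.
Noa holds 38% of Palisade, so Noa controls Palisade.
No other company's threshold is met.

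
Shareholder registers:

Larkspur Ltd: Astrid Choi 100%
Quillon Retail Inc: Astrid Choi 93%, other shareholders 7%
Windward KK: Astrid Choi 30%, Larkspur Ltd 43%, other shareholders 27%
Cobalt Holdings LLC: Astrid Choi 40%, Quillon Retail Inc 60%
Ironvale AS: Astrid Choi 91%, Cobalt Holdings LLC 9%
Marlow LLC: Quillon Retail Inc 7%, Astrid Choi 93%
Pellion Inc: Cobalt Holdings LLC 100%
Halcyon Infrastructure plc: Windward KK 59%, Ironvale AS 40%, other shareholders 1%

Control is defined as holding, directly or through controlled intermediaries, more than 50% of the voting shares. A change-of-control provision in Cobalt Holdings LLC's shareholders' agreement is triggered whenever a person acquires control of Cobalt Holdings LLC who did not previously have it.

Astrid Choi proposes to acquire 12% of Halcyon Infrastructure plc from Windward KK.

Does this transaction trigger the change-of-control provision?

The purchase adds only to Astrid's holdings (Windward's stake shrinks), so Astrid is the only person who could newly come to control Cobalt.
Astrid holds 93% of Quillon, so Astrid controls Quillon.
Astrid and Quillon together hold 40% + 60% = 100% of Cobalt, so Astrid controls Cobalt.
So Astrid already controls Cobalt before the transaction.
After the purchase, Astrid holds 12% of Halcyon directly, and Windward's stake falls to 47%.
Astrid controlled Cobalt already, so this is not a new person acquiring control; every other person's position is unchanged or reduced.
No new person acquires control, so the clause is not triggered.

No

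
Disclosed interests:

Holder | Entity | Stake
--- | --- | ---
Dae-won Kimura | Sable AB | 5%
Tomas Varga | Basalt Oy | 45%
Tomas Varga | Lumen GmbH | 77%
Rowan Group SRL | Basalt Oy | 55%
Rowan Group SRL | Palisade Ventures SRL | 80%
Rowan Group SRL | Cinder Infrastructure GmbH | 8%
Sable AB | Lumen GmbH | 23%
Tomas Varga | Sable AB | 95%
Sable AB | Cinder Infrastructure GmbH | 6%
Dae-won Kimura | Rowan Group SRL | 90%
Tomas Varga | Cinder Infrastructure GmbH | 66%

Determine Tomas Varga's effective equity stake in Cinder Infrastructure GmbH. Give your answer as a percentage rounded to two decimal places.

71.70%

Tomas reaches Cinder along 2 paths.
Direct stake: 66% = 66%.
Via Sable: 95% × 6% = 5.7%.
Total: 66% + 5.7% = 71.7%.
Rounded: 71.70%.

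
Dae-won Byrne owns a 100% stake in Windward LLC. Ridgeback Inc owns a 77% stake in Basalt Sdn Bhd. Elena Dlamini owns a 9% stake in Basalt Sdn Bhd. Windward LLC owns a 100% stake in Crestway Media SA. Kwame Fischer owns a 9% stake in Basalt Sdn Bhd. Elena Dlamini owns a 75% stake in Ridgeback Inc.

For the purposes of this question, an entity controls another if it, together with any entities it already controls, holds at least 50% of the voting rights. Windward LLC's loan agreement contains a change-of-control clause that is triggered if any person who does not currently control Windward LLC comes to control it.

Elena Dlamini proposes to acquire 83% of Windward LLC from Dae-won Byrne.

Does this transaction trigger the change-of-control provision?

The purchase adds only to Elena's holdings (Dae-won's stake shrinks), so Elena is the only person who could newly come to control Windward.
Elena holds 75% of Ridgeback, so Elena controls Ridgeback.
Elena and Ridgeback together hold 9% + 77% = 86% of Basalt, so Elena controls Basalt.
Neither Elena nor any entity Elena controls holds any voting interest in Windward.
So before the transaction, Elena does not control Windward.
After the purchase, Elena holds 83% of Windward directly, and Dae-won's stake falls to 17%.
Elena holds 83% of Windward, so Elena controls Windward.
Elena did not control Windward before and does after, so the clause is triggered.

Yes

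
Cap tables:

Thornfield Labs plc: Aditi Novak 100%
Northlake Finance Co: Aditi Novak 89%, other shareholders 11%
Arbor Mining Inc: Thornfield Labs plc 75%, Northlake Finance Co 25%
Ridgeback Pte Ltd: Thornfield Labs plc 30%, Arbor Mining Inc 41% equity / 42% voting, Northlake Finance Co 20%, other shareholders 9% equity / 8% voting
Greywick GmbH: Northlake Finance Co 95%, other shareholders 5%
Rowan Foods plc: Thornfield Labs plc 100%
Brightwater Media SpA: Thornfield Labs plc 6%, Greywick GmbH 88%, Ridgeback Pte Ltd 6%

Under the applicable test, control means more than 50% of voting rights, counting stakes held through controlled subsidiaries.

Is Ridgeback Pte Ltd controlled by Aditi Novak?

Aditi holds 89% of Northlake, so Aditi controls Northlake.
Aditi holds 100% of Thornfield, so Aditi controls Thornfield.
Thornfield and Northlake together hold 75% + 25% = 100% of Arbor, so Aditi controls Arbor.
Thornfield and Arbor and Northlake together hold 30% + 42% + 20% = 92% of Ridgeback, so Aditi controls Ridgeback.

Yes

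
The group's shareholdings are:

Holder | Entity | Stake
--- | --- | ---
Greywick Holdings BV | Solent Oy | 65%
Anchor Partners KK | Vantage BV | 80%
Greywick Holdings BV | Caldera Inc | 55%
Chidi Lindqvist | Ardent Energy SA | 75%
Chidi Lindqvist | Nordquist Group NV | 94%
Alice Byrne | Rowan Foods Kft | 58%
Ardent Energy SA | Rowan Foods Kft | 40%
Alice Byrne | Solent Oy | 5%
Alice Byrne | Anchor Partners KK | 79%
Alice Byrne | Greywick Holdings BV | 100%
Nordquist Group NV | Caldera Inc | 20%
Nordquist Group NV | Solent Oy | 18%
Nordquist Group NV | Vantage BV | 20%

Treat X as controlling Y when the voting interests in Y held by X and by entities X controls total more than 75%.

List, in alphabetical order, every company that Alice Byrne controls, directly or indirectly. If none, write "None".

Anchor Partners KK, Greywick Holdings BV, Vantage BV

Alice holds 100% of Greywick, so Alice controls Greywick.
Alice holds 79% of Anchor, so Alice controls Anchor.
Anchor holds 80% of Vantage, so Alice controls Vantage.
No other company's threshold is met.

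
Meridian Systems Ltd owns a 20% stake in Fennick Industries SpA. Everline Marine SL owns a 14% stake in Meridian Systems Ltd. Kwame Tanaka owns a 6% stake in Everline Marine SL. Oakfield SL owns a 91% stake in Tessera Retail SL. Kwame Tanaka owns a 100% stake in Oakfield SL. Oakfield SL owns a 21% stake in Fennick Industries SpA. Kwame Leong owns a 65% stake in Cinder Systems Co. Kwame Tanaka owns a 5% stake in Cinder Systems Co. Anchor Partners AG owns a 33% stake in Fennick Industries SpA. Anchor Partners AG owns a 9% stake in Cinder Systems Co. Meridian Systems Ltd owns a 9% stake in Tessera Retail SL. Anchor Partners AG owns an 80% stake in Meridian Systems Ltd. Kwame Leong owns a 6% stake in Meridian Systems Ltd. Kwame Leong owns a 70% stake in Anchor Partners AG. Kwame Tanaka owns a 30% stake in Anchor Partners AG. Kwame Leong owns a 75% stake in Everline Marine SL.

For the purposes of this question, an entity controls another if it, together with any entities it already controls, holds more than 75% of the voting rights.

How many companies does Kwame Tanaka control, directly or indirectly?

Kwame Tanaka holds 100% of Oakfield, so Kwame Tanaka controls Oakfield.
Oakfield holds 91% of Tessera, so Kwame Tanaka controls Tessera.
No other company's threshold is met.
Kwame Tanaka controls 2 companies.

2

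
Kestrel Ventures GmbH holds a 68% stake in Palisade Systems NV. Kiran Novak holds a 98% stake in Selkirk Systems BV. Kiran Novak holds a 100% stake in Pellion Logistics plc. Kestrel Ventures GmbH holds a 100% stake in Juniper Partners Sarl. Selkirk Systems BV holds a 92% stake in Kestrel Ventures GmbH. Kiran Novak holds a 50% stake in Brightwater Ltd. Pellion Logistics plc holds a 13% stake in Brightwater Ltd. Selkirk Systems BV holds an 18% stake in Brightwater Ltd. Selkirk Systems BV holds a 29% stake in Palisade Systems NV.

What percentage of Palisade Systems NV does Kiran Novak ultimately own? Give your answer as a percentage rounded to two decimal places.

Kiran reaches Palisade along 2 paths.
Via Selkirk → Kestrel: 98% × 92% × 68% = 61.3088%.
Via Selkirk: 98% × 29% = 28.42%.
Total: 61.3088% + 28.42% = 89.7288%.
Rounded: 89.73%.

89.73%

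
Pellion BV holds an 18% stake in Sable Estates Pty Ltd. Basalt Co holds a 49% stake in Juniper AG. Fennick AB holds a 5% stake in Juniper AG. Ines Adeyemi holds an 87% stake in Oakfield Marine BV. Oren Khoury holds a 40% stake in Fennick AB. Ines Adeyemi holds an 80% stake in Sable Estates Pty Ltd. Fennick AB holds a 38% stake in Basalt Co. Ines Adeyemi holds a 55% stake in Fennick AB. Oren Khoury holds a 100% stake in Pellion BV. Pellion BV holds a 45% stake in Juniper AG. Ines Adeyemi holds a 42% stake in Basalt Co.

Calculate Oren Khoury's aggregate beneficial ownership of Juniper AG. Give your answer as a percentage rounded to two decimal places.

54.45%

Oren reaches Juniper along 3 paths.
Via Fennick → Basalt: 40% × 38% × 49% = 7.448%.
Via Pellion: 100% × 45% = 45%.
Via Fennick: 40% × 5% = 2%.
Total: 7.448% + 45% + 2% = 54.448%.
Rounded: 54.45%.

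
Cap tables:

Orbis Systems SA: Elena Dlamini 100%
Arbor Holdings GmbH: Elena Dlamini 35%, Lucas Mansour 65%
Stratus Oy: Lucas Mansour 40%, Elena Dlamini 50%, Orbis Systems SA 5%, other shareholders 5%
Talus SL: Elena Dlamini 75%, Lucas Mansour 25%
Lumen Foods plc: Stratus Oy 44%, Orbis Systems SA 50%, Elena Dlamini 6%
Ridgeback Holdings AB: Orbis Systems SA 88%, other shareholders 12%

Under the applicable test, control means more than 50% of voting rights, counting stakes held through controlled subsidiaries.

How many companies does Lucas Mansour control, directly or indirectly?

Lucas holds 65% of Arbor, so Lucas controls Arbor.
No other company's threshold is met.
Lucas controls 1 company.

1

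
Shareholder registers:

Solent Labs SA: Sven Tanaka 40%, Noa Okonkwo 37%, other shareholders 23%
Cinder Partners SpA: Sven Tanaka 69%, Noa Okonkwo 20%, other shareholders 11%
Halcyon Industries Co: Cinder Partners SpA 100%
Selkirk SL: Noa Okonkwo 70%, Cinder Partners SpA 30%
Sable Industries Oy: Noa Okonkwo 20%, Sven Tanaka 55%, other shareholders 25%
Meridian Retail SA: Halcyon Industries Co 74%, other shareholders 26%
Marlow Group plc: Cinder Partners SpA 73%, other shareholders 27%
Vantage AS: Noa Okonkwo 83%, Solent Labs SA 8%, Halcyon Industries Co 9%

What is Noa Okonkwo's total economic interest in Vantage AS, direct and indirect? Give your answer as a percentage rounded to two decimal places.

87.76%

Noa reaches Vantage along 3 paths.
Direct stake: 83% = 83%.
Via Solent: 37% × 8% = 2.96%.
Via Cinder → Halcyon: 20% × 100% × 9% = 1.8%.
Total: 83% + 2.96% + 1.8% = 87.76%.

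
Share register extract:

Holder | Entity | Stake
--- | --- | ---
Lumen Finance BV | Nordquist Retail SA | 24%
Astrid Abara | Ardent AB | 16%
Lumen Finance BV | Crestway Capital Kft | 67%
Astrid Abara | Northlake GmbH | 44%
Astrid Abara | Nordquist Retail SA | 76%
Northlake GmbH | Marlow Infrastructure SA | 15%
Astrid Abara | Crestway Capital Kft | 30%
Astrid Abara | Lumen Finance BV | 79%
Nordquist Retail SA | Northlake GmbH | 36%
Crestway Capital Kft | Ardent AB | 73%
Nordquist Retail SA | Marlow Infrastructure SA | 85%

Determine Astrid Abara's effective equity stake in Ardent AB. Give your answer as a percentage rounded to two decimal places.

Astrid reaches Ardent along 3 paths.
Via Lumen → Crestway: 79% × 67% × 73% = 38.6389%.
Via Crestway: 30% × 73% = 21.9%.
Direct stake: 16% = 16%.
Total: 38.6389% + 21.9% + 16% = 76.5389%.
Rounded: 76.54%.

76.54%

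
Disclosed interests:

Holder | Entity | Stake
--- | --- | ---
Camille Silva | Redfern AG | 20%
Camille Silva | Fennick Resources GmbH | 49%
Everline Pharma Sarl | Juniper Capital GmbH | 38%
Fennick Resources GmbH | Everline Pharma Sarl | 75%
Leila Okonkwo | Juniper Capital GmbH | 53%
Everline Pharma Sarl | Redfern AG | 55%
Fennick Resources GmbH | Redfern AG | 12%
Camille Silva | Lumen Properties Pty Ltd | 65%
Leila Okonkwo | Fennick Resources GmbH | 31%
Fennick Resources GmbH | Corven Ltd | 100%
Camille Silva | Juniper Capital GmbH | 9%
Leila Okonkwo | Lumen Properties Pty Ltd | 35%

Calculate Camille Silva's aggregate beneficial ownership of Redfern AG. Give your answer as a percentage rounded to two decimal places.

46.09%

Camille reaches Redfern along 3 paths.
Via Fennick: 49% × 12% = 5.88%.
Direct stake: 20% = 20%.
Via Fennick → Everline: 49% × 75% × 55% = 20.2125%.
Total: 5.88% + 20% + 20.2125% = 46.0925%.
Rounded: 46.09%.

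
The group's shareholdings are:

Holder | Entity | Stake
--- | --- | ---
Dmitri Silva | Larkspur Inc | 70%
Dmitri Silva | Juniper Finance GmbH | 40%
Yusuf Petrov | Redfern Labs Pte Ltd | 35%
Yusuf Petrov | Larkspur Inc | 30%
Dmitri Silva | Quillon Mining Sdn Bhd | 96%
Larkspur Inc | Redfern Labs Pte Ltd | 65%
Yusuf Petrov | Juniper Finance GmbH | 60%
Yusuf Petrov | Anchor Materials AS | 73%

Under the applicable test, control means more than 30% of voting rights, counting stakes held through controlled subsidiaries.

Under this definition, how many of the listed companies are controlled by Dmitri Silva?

4

Dmitri holds 70% of Larkspur, so Dmitri controls Larkspur.
Dmitri holds 96% of Quillon, so Dmitri controls Quillon.
Larkspur holds 65% of Redfern, so Dmitri controls Redfern.
Dmitri holds 40% of Juniper, so Dmitri controls Juniper.
No other company's threshold is met.
Dmitri controls 4 companies.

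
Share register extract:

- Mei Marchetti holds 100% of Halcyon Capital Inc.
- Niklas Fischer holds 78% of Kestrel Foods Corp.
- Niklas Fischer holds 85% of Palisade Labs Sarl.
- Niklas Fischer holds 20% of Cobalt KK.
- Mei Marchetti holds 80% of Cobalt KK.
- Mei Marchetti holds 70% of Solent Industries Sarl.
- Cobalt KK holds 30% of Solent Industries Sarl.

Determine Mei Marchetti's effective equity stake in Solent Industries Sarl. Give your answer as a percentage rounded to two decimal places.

Mei reaches Solent along 2 paths.
Via Cobalt: 80% × 30% = 24%.
Direct stake: 70% = 70%.
Total: 24% + 70% = 94%.
Rounded: 94.00%.

94.00%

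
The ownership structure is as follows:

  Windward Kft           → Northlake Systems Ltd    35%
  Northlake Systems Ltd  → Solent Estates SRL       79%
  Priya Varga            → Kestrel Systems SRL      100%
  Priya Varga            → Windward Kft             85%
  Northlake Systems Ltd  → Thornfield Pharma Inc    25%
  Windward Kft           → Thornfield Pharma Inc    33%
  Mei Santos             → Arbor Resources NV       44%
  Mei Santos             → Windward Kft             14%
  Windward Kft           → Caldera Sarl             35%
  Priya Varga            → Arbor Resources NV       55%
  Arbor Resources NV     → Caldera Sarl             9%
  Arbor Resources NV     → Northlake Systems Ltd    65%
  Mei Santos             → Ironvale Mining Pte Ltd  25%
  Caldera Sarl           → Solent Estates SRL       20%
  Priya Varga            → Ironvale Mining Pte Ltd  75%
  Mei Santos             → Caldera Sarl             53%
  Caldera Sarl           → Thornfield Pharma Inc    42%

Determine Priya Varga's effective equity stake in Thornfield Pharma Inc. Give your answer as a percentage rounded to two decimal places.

59.00%

Priya reaches Thornfield along 5 paths.
Via Windward: 85% × 33% = 28.05%.
Via Windward → Northlake: 85% × 35% × 25% = 7.4375%.
Via Arbor → Northlake: 55% × 65% × 25% = 8.9375%.
Via Windward → Caldera: 85% × 35% × 42% = 12.495%.
Via Arbor → Caldera: 55% × 9% × 42% = 2.079%.
Total: 28.05% + 7.4375% + 8.9375% + 12.495% + 2.079% = 58.999%.
Rounded: 59.00%.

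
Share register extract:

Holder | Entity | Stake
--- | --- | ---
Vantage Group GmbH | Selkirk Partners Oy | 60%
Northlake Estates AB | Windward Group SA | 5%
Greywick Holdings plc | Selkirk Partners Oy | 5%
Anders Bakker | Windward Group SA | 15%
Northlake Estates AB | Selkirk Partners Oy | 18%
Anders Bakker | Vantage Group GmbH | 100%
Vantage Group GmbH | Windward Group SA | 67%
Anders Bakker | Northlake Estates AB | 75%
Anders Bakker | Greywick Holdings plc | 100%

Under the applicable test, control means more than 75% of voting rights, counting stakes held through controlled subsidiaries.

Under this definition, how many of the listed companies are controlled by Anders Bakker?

Anders holds 100% of Greywick, so Anders controls Greywick.
Anders holds 100% of Vantage, so Anders controls Vantage.
Vantage and Anders together hold 67% + 15% = 82% of Windward, so Anders controls Windward.
No other company's threshold is met.
Anders controls 3 companies.

3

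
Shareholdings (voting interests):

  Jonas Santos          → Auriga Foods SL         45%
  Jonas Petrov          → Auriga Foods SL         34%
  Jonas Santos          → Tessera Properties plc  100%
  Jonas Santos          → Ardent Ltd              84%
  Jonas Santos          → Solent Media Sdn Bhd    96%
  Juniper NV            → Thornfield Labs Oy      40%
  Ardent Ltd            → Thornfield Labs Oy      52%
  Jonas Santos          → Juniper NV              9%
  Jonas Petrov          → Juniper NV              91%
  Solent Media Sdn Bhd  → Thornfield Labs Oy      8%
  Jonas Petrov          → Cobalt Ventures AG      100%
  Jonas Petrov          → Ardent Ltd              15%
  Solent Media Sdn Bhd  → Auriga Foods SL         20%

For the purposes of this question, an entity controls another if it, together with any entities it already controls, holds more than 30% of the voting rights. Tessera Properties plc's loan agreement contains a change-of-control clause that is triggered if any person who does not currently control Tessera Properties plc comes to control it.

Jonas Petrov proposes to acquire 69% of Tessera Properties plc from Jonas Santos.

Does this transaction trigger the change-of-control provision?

Yes

The purchase adds only to Jonas Petrov's holdings (Jonas Santos's stake shrinks), so Jonas Petrov is the only person who could newly come to control Tessera.
Jonas Petrov holds 34% of Auriga, so Jonas Petrov controls Auriga.
Jonas Petrov holds 100% of Cobalt, so Jonas Petrov controls Cobalt.
Jonas Petrov holds 91% of Juniper, so Jonas Petrov controls Juniper.
Juniper holds 40% of Thornfield, so Jonas Petrov controls Thornfield.
Neither Jonas Petrov nor any entity Jonas Petrov controls holds any voting interest in Tessera.
So before the transaction, Jonas Petrov does not control Tessera.
After the purchase, Jonas Petrov holds 69% of Tessera directly, and Jonas Santos's stake falls to 31%.
Jonas Petrov holds 69% of Tessera, so Jonas Petrov controls Tessera.
Jonas Petrov did not control Tessera before and does after, so the clause is triggered.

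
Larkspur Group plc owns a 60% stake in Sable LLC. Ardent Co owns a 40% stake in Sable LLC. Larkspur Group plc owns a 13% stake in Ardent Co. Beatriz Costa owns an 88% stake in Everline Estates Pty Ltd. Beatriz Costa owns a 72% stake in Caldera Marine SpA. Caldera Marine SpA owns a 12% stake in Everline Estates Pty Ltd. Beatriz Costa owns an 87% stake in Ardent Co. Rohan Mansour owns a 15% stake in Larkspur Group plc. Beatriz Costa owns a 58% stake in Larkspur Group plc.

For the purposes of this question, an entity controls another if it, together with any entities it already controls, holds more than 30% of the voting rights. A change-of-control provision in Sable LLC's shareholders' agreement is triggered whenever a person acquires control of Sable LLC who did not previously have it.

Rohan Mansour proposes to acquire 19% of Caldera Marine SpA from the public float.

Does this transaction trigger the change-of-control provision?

The purchase changes only Rohan's holdings, so Rohan is the only person who could newly come to control Sable.
Rohan's largest direct stake is 15% in Larkspur, which does not meet the threshold, so Rohan controls no company.
Neither Rohan nor any entity Rohan controls holds any voting interest in Sable.
So before the transaction, Rohan does not control Sable.
After the purchase, Rohan holds 19% of Caldera directly.
Rohan's side now holds 19% of Caldera, not > 30%, so Rohan still does not control Caldera.
After the transaction, neither Rohan nor any entity Rohan controls holds a voting interest in Sable, so Rohan still does not control it.
No new person acquires control, so the clause is not triggered.

No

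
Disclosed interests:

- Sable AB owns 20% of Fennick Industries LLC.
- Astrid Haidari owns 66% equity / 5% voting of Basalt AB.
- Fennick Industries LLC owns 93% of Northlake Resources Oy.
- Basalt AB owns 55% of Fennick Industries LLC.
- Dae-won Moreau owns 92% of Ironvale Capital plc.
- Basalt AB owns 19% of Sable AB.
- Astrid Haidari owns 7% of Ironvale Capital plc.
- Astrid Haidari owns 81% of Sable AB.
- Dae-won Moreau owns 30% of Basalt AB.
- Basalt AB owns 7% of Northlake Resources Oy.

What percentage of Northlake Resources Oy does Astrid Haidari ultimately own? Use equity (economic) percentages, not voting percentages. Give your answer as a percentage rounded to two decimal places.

Astrid reaches Northlake along 4 paths.
Via Basalt: 66% × 7% = 4.62%.
Via Basalt → Fennick: 66% × 55% × 93% = 33.759%.
Via Basalt → Sable → Fennick: 66% × 19% × 20% × 93% = 2.33244%.
Via Sable → Fennick: 81% × 20% × 93% = 15.066%.
Total: 4.62% + 33.759% + 2.33244% + 15.066% = 55.77744%.
Rounded: 55.78%.

55.78%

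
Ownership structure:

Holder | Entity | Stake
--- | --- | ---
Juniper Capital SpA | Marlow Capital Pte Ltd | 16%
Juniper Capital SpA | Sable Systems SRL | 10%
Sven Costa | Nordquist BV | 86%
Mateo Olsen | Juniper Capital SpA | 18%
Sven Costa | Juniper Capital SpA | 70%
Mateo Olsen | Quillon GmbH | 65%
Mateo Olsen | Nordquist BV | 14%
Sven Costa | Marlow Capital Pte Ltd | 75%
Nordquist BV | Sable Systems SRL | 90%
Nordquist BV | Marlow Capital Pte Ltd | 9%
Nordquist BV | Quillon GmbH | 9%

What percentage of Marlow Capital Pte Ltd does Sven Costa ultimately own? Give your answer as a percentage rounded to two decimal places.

93.94%

Sven reaches Marlow along 3 paths.
Via Nordquist: 86% × 9% = 7.74%.
Via Juniper: 70% × 16% = 11.2%.
Direct stake: 75% = 75%.
Total: 7.74% + 11.2% + 75% = 93.94%.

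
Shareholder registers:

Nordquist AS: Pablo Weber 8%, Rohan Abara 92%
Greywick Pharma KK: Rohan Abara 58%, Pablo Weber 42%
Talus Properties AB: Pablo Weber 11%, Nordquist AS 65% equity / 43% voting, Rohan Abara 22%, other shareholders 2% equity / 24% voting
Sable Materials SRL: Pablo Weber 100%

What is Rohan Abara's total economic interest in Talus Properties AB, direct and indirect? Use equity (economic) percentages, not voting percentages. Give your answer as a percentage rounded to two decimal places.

Rohan reaches Talus along 2 paths.
Via Nordquist: 92% × 65% = 59.8%.
Direct stake: 22% = 22%.
Total: 59.8% + 22% = 81.8%.
Rounded: 81.80%.

81.80%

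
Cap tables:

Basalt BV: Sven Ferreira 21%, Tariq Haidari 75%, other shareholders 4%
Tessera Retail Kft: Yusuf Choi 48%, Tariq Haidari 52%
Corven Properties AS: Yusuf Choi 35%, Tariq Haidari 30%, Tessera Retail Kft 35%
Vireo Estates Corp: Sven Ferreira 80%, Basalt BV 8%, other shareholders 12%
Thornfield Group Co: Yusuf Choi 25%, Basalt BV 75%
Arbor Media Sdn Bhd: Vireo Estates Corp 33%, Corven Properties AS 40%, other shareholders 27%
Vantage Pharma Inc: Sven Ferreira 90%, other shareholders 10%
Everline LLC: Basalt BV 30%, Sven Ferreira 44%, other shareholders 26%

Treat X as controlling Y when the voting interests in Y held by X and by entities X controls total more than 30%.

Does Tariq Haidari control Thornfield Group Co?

Yes

Tariq holds 75% of Basalt, so Tariq controls Basalt.
Basalt holds 75% of Thornfield, so Tariq controls Thornfield.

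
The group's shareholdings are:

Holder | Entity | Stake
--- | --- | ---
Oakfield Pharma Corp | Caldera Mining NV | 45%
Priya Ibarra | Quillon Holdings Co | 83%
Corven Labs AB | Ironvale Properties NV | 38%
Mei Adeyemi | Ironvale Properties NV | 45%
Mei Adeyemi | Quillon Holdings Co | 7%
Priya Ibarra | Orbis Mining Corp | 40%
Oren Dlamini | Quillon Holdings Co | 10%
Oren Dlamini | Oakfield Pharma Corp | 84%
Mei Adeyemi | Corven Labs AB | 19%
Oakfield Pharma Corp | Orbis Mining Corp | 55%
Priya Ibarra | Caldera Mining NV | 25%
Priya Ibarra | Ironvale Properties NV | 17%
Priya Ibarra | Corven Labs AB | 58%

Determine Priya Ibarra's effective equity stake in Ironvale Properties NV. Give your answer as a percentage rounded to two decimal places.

Priya reaches Ironvale along 2 paths.
Direct stake: 17% = 17%.
Via Corven: 58% × 38% = 22.04%.
Total: 17% + 22.04% = 39.04%.

39.04%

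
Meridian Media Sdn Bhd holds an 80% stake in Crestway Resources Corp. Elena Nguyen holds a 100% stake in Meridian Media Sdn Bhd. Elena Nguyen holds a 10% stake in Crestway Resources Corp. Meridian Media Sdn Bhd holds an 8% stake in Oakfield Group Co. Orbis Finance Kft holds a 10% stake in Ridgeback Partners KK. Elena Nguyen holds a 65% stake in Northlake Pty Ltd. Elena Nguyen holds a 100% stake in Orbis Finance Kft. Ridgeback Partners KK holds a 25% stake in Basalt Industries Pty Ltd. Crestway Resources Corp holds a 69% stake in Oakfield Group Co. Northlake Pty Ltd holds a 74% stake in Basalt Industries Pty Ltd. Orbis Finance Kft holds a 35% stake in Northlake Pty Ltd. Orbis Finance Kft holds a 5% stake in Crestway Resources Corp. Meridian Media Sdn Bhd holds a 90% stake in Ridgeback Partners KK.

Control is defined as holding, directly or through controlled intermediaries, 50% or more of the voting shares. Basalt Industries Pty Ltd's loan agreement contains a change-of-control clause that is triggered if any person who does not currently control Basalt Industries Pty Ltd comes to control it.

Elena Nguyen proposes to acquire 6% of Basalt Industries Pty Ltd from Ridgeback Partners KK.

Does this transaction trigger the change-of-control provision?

No

The purchase adds only to Elena's holdings (Ridgeback's stake shrinks), so Elena is the only person who could newly come to control Basalt.
Elena holds 100% of Meridian, so Elena controls Meridian.
Elena holds 100% of Orbis, so Elena controls Orbis.
Orbis and Meridian together hold 10% + 90% = 100% of Ridgeback, so Elena controls Ridgeback.
Elena and Orbis together hold 65% + 35% = 100% of Northlake, so Elena controls Northlake.
Ridgeback and Northlake together hold 25% + 74% = 99% of Basalt, so Elena controls Basalt.
So Elena already controls Basalt before the transaction.
After the purchase, Elena holds 6% of Basalt directly, and Ridgeback's stake falls to 19%.
Elena controlled Basalt already, so this is not a new person acquiring control; every other person's position is unchanged or reduced.
No new person acquires control, so the clause is not triggered.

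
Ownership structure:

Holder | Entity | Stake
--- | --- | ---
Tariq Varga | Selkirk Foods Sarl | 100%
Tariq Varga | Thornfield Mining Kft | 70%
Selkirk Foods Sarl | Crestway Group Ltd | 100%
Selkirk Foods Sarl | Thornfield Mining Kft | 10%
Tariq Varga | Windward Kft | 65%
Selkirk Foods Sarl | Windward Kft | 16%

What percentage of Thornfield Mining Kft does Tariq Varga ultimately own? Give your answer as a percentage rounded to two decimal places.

Tariq reaches Thornfield along 2 paths.
Via Selkirk: 100% × 10% = 10%.
Direct stake: 70% = 70%.
Total: 10% + 70% = 80%.
Rounded: 80.00%.

80.00%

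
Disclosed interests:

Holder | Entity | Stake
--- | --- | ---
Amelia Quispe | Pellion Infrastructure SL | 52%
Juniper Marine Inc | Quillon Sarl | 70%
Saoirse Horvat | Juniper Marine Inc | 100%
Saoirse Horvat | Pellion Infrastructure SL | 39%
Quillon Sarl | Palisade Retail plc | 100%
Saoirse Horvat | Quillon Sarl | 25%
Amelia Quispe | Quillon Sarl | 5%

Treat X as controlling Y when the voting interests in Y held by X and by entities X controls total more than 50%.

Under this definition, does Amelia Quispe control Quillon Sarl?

Amelia holds 52% of Pellion, so Amelia controls Pellion.
In Quillon, Amelia's side holds only 5%, not > 50%.
So Amelia does not control Quillon.

No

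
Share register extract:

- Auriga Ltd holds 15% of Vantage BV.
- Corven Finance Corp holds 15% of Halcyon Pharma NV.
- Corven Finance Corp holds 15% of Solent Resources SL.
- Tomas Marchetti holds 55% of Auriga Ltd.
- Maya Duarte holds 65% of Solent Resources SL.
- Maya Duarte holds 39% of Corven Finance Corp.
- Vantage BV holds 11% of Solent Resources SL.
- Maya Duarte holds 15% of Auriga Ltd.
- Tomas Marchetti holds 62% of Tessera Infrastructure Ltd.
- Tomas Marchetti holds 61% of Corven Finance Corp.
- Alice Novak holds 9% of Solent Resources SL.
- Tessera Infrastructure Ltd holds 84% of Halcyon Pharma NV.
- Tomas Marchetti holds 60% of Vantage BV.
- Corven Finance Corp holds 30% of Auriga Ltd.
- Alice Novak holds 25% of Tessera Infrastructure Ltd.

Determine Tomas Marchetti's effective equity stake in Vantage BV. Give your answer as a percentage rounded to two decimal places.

71.00%

Tomas reaches Vantage along 3 paths.
Via Corven → Auriga: 61% × 30% × 15% = 2.745%.
Via Auriga: 55% × 15% = 8.25%.
Direct stake: 60% = 60%.
Total: 2.745% + 8.25% + 60% = 70.995%.
Rounded: 71.00%.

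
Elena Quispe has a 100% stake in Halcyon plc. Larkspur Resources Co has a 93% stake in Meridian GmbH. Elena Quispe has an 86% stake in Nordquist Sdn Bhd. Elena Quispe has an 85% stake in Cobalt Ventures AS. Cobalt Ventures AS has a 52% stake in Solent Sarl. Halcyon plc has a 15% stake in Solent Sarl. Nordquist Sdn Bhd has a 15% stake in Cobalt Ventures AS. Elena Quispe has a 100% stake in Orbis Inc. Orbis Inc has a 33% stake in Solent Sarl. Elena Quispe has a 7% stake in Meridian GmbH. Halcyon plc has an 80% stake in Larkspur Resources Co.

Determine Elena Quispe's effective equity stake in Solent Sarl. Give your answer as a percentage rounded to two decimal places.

98.91%

Elena reaches Solent along 4 paths.
Via Halcyon: 100% × 15% = 15%.
Via Nordquist → Cobalt: 86% × 15% × 52% = 6.708%.
Via Cobalt: 85% × 52% = 44.2%.
Via Orbis: 100% × 33% = 33%.
Total: 15% + 6.708% + 44.2% + 33% = 98.908%.
Rounded: 98.91%.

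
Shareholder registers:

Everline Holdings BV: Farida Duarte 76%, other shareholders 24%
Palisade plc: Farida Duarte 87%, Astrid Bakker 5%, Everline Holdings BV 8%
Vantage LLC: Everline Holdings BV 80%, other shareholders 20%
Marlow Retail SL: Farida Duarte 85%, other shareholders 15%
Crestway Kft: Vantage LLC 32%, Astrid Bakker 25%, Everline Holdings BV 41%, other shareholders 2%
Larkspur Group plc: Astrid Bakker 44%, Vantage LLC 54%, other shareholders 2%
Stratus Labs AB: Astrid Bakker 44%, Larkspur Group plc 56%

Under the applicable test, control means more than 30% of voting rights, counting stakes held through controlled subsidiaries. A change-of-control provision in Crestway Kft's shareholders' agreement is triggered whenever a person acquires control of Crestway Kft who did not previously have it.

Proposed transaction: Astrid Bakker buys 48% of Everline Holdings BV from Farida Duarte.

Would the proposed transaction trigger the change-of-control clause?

The purchase adds only to Astrid's holdings (Farida's stake shrinks), so Astrid is the only person who could newly come to control Crestway.
Astrid holds 44% of Larkspur, so Astrid controls Larkspur.
Astrid and Larkspur together hold 44% + 56% = 100% of Stratus, so Astrid controls Stratus.
In Crestway, Astrid's side holds only 25%, not > 30%.
So before the transaction, Astrid does not control Crestway.
After the purchase, Astrid holds 48% of Everline directly, and Farida's stake falls to 28%.
Astrid holds 48% of Everline, so Astrid controls Everline.
Everline holds 80% of Vantage, so Astrid controls Vantage.
Vantage and Astrid and Everline together hold 32% + 25% + 41% = 98% of Crestway, so Astrid controls Crestway.
Astrid did not control Crestway before and does after, so the clause is triggered.

Yes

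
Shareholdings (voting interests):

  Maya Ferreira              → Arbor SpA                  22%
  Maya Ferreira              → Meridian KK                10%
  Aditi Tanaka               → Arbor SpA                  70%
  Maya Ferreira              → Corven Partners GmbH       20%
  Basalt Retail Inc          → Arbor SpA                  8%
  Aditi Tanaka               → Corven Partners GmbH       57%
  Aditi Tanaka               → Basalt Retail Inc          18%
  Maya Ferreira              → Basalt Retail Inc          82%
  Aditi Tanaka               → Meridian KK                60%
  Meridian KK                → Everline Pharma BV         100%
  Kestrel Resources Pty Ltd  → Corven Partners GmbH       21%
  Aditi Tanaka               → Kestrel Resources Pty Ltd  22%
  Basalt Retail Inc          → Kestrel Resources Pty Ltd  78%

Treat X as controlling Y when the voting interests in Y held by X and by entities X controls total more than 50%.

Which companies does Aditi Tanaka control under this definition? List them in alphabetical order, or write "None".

Arbor SpA, Corven Partners GmbH, Everline Pharma BV, Meridian KK

Aditi holds 60% of Meridian, so Aditi controls Meridian.
Aditi holds 70% of Arbor, so Aditi controls Arbor.
Meridian holds 100% of Everline, so Aditi controls Everline.
Aditi holds 57% of Corven, so Aditi controls Corven.
No other company's threshold is met.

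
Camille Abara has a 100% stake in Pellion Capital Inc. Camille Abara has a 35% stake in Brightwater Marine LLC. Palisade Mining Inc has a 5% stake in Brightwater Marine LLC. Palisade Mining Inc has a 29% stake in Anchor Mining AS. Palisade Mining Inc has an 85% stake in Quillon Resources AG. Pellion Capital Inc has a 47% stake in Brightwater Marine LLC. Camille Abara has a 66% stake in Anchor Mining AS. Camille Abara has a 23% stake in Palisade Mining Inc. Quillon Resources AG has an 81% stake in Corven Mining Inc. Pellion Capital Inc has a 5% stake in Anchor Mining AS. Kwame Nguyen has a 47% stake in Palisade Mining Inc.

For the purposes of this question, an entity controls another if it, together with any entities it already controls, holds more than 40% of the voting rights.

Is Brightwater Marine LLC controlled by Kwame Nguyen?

Kwame holds 47% of Palisade, so Kwame controls Palisade.
Palisade holds 85% of Quillon, so Kwame controls Quillon.
Quillon holds 81% of Corven, so Kwame controls Corven.
In Brightwater, Kwame's side holds only 5%, not > 40%.
So Kwame does not control Brightwater.

No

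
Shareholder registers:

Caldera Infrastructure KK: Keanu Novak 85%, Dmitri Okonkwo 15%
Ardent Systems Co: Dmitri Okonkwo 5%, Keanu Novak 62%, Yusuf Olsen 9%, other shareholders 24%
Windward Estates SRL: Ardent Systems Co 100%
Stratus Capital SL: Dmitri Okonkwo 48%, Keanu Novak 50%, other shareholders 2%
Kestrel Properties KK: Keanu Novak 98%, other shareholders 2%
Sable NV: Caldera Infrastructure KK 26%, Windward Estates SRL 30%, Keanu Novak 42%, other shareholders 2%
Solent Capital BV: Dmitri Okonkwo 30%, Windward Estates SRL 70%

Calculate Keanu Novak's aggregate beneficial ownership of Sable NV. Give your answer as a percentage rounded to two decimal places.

82.70%

Keanu reaches Sable along 3 paths.
Via Caldera: 85% × 26% = 22.1%.
Via Ardent → Windward: 62% × 100% × 30% = 18.6%.
Direct stake: 42% = 42%.
Total: 22.1% + 18.6% + 42% = 82.7%.
Rounded: 82.70%.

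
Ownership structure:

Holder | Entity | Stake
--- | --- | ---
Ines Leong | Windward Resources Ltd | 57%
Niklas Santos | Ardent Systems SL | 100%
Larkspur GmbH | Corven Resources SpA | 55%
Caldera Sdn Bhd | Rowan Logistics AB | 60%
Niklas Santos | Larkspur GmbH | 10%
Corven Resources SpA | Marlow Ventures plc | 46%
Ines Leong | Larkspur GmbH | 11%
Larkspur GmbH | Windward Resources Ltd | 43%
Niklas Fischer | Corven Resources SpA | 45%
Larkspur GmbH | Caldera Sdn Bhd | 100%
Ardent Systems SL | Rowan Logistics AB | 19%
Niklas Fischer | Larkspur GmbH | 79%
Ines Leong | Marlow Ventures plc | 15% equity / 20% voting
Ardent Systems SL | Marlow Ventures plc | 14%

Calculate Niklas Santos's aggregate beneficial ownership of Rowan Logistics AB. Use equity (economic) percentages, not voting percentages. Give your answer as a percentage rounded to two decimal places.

25.00%

Niklas Santos reaches Rowan along 2 paths.
Via Larkspur → Caldera: 10% × 100% × 60% = 6%.
Via Ardent: 100% × 19% = 19%.
Total: 6% + 19% = 25%.
Rounded: 25.00%.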